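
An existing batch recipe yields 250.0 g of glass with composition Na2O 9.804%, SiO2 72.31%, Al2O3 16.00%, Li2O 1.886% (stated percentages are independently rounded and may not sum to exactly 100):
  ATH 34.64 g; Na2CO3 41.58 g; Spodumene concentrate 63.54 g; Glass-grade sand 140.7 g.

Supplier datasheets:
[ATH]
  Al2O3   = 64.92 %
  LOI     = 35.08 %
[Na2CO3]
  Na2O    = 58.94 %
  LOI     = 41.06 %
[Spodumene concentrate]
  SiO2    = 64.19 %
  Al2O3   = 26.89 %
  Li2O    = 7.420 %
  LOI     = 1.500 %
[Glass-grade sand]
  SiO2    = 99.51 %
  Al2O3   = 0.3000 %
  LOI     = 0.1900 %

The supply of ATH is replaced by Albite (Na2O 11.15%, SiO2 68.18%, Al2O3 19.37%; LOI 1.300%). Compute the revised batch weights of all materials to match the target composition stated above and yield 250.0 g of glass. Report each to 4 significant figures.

Working values appear, with 4-significant-digit rounding, within the worked lines; all internal work runs at full float precision all the way through — exactly one rounding is applied to every reported value. Derived quantities (four oxide percentages, the yield, glass mass, LOI, the totals) are recomputed at full float precision from the weighed amounts per 250.0 g of glass as quoted within either problem or answer.
The oxide mass targets at 250.0 g glass:
  Na2O: 9.804% × 250.0 = 24.51 g
  SiO2: 72.31% × 250.0 = 180.8 g
  Al2O3: 16.00% × 250.0 = 40.00 g
  Li2O: 1.886% × 250.0 = 4.715 g
Verifying the oxide balance on the weights just shown, per the basis as stated (sum by sum, the targets are met modulo rounding of the values):
  Na2O: 117.4·0.1115 + 19.38·0.5894 = 24.51 g (target 24.51 g)
  SiO2: 117.4·0.6818 + 63.54·0.6419 + 60.27·0.9951 = 180.8 g (target 180.8 g)
  Al2O3: 117.4·0.1937 + 63.54·0.2689 + 60.27·0.003000 = 40.01 g (target 40.00 g)
  Li2O: 63.54·0.07420 = 4.715 g (target 4.715 g)
Consistency of the glass mass: Σ batch − LOI loss = 250.0 g (targets for the oxides total 250.0 g; basis as stated: 250.0 g — differing by rounding only).
Adding the batch up: Σ batch = 260.6 g; LOI removed, Σ of batch·LOI: 10.55 g; yield, glass over the total, = 95.95%.

Revised batch per 250.0 g glass:
  Albite: 117.4 g
  Na2CO3: 19.38 g
  Spodumene concentrate: 63.54 g
  Glass-grade sand: 60.27 g
Total batch = 260.6 g; LOI loss = 10.55 g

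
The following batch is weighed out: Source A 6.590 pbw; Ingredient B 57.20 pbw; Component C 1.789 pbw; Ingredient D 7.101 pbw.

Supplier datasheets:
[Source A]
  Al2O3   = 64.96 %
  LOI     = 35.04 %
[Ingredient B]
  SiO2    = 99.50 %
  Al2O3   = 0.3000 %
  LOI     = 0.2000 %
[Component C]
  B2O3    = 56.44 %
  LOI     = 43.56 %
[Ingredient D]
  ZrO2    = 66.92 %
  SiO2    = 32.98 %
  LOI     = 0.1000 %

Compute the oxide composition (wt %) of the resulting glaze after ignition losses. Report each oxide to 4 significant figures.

Glass mass = 69.47 pbw (batch 72.68 − LOI 3.210).
Composition: ZrO2 6.840%, SiO2 85.30%, Al2O3 6.409%, B2O3 1.453%

All internal work carries exact precision from start to finish; values along the way are printed, rounded to 4 significant digits, across the worked steps; every reported result takes exactly one rounding. All derived quantities (yield, LOI, totals, the four compositions, net glass mass) are rebuilt using the weight values at 69.47 pbw of glass at full float precision exactly as shown in the question or the answer.
What the batch supplies per oxide:
  ZrO2: 7.101·0.6692 = 4.752 pbw
  SiO2: 57.20·0.9950 + 7.101·0.3298 = 59.26 pbw
  Al2O3: 6.590·0.6496 + 57.20·0.003000 = 4.452 pbw
  B2O3: 1.789·0.5644 = 1.010 pbw
LOI: 6.590·0.3504 + 57.20·0.002000 + 1.789·0.4356 + 7.101·0.001000 = 3.210 pbw
The glass mass, total less LOI, = 72.68 − 3.210 = 69.47 pbw (= Σ oxide masses)
oxide / glass × 100 gives the wt %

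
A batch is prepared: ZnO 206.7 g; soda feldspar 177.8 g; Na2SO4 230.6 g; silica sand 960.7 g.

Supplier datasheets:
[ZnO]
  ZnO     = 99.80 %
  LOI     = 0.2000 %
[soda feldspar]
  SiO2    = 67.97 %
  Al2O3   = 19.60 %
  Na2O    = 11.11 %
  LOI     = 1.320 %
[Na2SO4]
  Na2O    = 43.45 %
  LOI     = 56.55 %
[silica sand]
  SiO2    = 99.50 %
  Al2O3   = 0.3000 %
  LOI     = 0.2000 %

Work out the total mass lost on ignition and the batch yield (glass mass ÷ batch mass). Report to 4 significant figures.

All internal work maintains full precision at every stage. The intermediate values are displayed, rounded to four significant figures, in the working; exactly one rounding goes into each reported number. Derived quantities (the yield, the totals, LOI, four oxide percentages, net glass mass) are recomputed from the batch weights per 1441 g of glass at full float precision as they appear in either problem or answer.
Material-by-material LOI:
  ZnO: 206.7 × 0.002000 = 0.4134 g
  soda feldspar: 177.8 × 0.01320 = 2.347 g
  Na2SO4: 230.6 × 0.5655 = 130.4 g
  silica sand: 960.7 × 0.002000 = 1.921 g
Total LOI = 135.1 g
Glass = batch − LOI = 1576 − 135.1 = 1441 g

LOI loss = 135.1 g; glass = 1441 g; yield = 91.43%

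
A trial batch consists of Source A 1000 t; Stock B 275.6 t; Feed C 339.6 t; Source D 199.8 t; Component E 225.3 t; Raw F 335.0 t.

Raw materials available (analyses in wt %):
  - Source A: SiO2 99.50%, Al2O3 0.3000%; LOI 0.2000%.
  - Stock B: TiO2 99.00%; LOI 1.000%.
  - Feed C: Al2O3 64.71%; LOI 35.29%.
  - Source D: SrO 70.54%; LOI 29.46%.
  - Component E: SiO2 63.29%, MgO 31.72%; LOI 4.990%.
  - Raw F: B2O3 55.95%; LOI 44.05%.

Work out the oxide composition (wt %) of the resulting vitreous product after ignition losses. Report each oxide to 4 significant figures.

The intermediate values are printed rounded off to 4 significant digits in the working — all arithmetic runs at exact precision end to end; each reported figure is rounded exactly once; the derived quantities are recomputed at full precision (yield, net glass mass, the six compositions, the totals, ignition loss) from the weighed amounts per 2033 t of glass as written in the question or the answer.
Per-oxide mass from batch:
  TiO2: 275.6·0.9900 = 272.8 t
  SrO: 199.8·0.7054 = 140.9 t
  SiO2: 1000·0.9950 + 225.3·0.6329 = 1138 t
  B2O3: 335.0·0.5595 = 187.4 t
  Al2O3: 1000·0.003000 + 339.6·0.6471 = 222.8 t
  MgO: 225.3·0.3172 = 71.47 t
LOI: 1000·0.002000 + 275.6·0.01000 + 339.6·0.3529 + 199.8·0.2946 + 225.3·0.04990 + 335.0·0.4405 = 342.3 t
Glass = total batch minus LOI = 2375 − 342.3 = 2033 t (= Σ oxide masses)
each oxide over glass, ×100, is wt %

Glass mass = 2033 t (batch 2375 − LOI 342.3).
Composition: TiO2 13.42%, SrO 6.932%, SiO2 55.96%, B2O3 9.219%, Al2O3 10.96%, MgO 3.515%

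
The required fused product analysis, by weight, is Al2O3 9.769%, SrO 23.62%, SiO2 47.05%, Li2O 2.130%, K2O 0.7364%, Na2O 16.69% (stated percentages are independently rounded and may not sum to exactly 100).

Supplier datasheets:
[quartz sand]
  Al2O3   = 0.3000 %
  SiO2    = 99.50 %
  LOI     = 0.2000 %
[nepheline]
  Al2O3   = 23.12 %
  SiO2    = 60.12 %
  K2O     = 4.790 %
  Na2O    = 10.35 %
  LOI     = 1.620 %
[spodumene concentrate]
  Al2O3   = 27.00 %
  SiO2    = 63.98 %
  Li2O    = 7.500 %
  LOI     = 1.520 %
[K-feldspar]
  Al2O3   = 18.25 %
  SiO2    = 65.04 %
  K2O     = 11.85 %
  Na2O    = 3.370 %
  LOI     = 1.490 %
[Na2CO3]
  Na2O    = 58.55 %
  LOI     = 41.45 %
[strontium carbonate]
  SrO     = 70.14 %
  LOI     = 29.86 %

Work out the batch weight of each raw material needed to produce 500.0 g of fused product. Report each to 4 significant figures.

The working math holds exact precision at each step — mid-chain values appear rounded to four significant digits at each printed step; every reported number is rounded just once. Derived quantities are carried in full precision (yield, the six compositions, the totals, LOI, net glass mass) using the weight values per 500.0 g of glass, precisely as stated by problem or answer.
Oxide mass targets, per 500.0 g fused product:
  Al2O3: 9.769% × 500.0 = 48.84 g
  SrO: 23.62% × 500.0 = 118.1 g
  SiO2: 47.05% × 500.0 = 235.2 g
  Li2O: 2.130% × 500.0 = 10.65 g
  K2O: 0.7364% × 500.0 = 3.682 g
  Na2O: 16.69% × 500.0 = 83.45 g
Verifying the oxide balance using the reported weights, on the stated basis (sum by sum, the targets are met inside rounding margins):
  Al2O3: 115.1·0.003000 + 28.51·0.2312 + 142.0·0.2700 + 19.55·0.1825 = 48.84 g (target 48.84 g)
  SrO: 168.4·0.7014 = 118.1 g (target 118.1 g)
  SiO2: 115.1·0.9950 + 28.51·0.6012 + 142.0·0.6398 + 19.55·0.6504 = 235.2 g (target 235.2 g)
  Li2O: 142.0·0.07500 = 10.65 g (target 10.65 g)
  K2O: 28.51·0.04790 + 19.55·0.1185 = 3.682 g (target 3.682 g)
  Na2O: 28.51·0.1035 + 19.55·0.03370 + 136.4·0.5855 = 83.47 g (target 83.45 g)
Auditing the glass mass value: net batch after ignition = 500.0 g (targets for the oxides total 500.0 g; against the stated basis, 500.0 g — gaps are rounding artifacts).
Adding the batch up: Σ batch = 610.0 g; LOI loss = Σ batch·LOI = 110.0 g; the yield ratio, glass ÷ batch: 81.97%.

Batch per 500.0 g fused product:
  quartz sand: 115.1 g
  nepheline: 28.51 g
  spodumene concentrate: 142.0 g
  K-feldspar: 19.55 g
  Na2CO3: 136.4 g
  strontium carbonate: 168.4 g
Total batch = 610.0 g; LOI loss = 110.0 g; yield = 81.97%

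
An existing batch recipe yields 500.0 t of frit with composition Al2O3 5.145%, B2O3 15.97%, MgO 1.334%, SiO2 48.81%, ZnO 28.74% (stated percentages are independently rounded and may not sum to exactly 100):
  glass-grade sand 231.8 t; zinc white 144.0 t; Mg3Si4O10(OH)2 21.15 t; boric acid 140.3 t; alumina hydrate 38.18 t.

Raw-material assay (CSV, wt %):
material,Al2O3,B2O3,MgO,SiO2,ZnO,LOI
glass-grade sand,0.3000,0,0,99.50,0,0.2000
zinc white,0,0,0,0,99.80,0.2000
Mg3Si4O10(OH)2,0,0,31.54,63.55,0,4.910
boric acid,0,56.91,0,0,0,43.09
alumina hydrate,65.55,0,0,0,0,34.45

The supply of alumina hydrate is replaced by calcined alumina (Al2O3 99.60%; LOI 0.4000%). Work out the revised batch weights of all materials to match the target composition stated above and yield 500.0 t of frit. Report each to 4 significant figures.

Revised batch per 500.0 t frit:
  glass-grade sand: 231.8 t
  zinc white: 144.0 t
  Mg3Si4O10(OH)2: 21.15 t
  boric acid: 140.3 t
  calcined alumina: 25.13 t
Total batch = 562.4 t; LOI loss = 62.35 t

Each numeric step maintains full precision from first step to last; mid-chain values appear with 4-significant-digit rounding between the steps; every reported number is rounded once only. All derived quantities, which include the five compositions, yield, net glass mass, ignition loss, the totals, are recomputed at full precision, precisely as stated by the problem or answer text, from the batch weights at 500.0 t of glass.
Oxide-by-oxide targets in 500.0 t frit:
  Al2O3: 5.145% × 500.0 = 25.72 t
  B2O3: 15.97% × 500.0 = 79.85 t
  MgO: 1.334% × 500.0 = 6.670 t
  SiO2: 48.81% × 500.0 = 244.0 t
  ZnO: 28.74% × 500.0 = 143.7 t
Balance tally, oxide-wise, on the weights just shown, per the basis as stated (each sum matches its target mass inside rounding margins):
  Al2O3: 231.8·0.003000 + 25.13·0.9960 = 25.72 t (target 25.72 t)
  B2O3: 140.3·0.5691 = 79.84 t (target 79.85 t)
  MgO: 21.15·0.3154 = 6.671 t (target 6.670 t)
  SiO2: 231.8·0.9950 + 21.15·0.6355 = 244.1 t (target 244.0 t)
  ZnO: 144.0·0.9980 = 143.7 t (target 143.7 t)
The glass-mass cross-check: whole batch net of LOI = 500.0 t (per-oxide target masses sum to 500.0 t; stated basis 500.0 t — any gap is answer rounding).
Batch total: Σ batch = 562.4 t; Σ batch·LOI gives LOI loss = 62.35 t; yield = glass ÷ total batch = 88.91%.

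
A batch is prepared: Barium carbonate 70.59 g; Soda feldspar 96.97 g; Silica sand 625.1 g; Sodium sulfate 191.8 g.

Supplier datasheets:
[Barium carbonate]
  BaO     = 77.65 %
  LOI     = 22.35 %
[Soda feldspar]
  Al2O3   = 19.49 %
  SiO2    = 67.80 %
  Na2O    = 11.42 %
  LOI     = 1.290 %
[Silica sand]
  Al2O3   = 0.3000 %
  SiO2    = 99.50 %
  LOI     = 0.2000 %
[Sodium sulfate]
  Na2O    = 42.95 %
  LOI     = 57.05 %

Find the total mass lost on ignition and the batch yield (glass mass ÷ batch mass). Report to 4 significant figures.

LOI loss = 127.7 g; glass = 856.8 g; yield = 87.03%

The whole derivation holds full float precision all the way through — values along the way appear rounded off to 4 significant digits in the working; each reported figure receives exactly one rounding. The derived quantities (totals, ignition loss, glass mass, four oxide percentages, the yield) are carried from the weighed amounts on 856.8 g of glass at full precision as quoted within question or answer.
Ignition loss by material:
  Barium carbonate: 70.59 × 0.2235 = 15.78 g
  Soda feldspar: 96.97 × 0.01290 = 1.251 g
  Silica sand: 625.1 × 0.002000 = 1.250 g
  Sodium sulfate: 191.8 × 0.5705 = 109.4 g
Total LOI = 127.7 g
Glass = batch − LOI = 984.5 − 127.7 = 856.8 g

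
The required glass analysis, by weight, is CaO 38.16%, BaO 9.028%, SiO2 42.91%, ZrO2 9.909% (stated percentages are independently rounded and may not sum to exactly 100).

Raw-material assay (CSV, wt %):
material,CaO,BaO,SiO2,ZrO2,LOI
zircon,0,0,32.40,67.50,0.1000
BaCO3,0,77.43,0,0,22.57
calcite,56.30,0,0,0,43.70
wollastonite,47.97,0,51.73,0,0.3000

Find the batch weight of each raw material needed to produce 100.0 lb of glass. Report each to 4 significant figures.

All arithmetic runs at full float precision from first step to last; the intermediate values appear (rounded to four significant digits) at each printed step — every reported value is rounded once only — all derived quantities, including the yield, glass mass, the totals, LOI, four oxide percentages, are re-derived starting from the weights for 100.0 lb of glass in exact precision, as quoted within problem or answer.
Target masses of each oxide per 100.0 lb glass:
  CaO: 38.16% × 100.0 = 38.16 lb
  BaO: 9.028% × 100.0 = 9.028 lb
  SiO2: 42.91% × 100.0 = 42.91 lb
  ZrO2: 9.909% × 100.0 = 9.909 lb
Per-oxide balance check on the weights just shown, versus the basis set out (each sum matches its target mass net of answer rounding effects):
  CaO: 4.937·0.5630 + 73.76·0.4797 = 38.16 lb (target 38.16 lb)
  BaO: 11.66·0.7743 = 9.028 lb (target 9.028 lb)
  SiO2: 14.68·0.3240 + 73.76·0.5173 = 42.91 lb (target 42.91 lb)
  ZrO2: 14.68·0.6750 = 9.909 lb (target 9.909 lb)
Glass-mass bookkeeping: the batch minus its LOI: 100.0 lb (per-oxide target masses sum to 100.0 lb; with the basis standing at 100.0 lb — any gap is answer rounding).
Whole-batch sum: Σ batch = 105.0 lb; Σ batch·LOI gives LOI loss = 5.025 lb; yield = glass ÷ total batch = 95.22%.

Batch per 100.0 lb glass:
  zircon: 14.68 lb
  BaCO3: 11.66 lb
  calcite: 4.937 lb
  wollastonite: 73.76 lb
Total batch = 105.0 lb; LOI loss = 5.025 lb; yield = 95.22%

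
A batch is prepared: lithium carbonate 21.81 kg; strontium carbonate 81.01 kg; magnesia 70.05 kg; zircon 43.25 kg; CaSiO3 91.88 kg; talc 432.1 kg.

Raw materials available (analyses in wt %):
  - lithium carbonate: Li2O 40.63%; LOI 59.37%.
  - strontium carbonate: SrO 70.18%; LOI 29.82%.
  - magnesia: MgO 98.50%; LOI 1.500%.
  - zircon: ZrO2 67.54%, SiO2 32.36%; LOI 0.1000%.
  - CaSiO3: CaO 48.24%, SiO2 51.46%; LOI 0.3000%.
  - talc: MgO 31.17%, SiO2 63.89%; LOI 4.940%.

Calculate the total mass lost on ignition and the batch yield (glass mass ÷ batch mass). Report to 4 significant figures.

LOI loss = 59.82 kg; glass = 680.3 kg; yield = 91.92%

All internal work maintains exact precision through every step. The intermediate values are printed with 4-significant-figure rounding as written. Every reported figure is rounded exactly once; all derived quantities, which include totals, glass mass, ignition loss, yield, six oxide percentages, are re-derived in exact precision, as set out in problem or answer, from the weighed amounts for 680.3 kg of glass.
LOI of each material in turn:
  lithium carbonate: 21.81 × 0.5937 = 12.95 kg
  strontium carbonate: 81.01 × 0.2982 = 24.16 kg
  magnesia: 70.05 × 0.01500 = 1.051 kg
  zircon: 43.25 × 0.001000 = 0.04325 kg
  CaSiO3: 91.88 × 0.003000 = 0.2756 kg
  talc: 432.1 × 0.04940 = 21.35 kg
Total LOI = 59.82 kg
Glass = batch − LOI = 740.1 − 59.82 = 680.3 kg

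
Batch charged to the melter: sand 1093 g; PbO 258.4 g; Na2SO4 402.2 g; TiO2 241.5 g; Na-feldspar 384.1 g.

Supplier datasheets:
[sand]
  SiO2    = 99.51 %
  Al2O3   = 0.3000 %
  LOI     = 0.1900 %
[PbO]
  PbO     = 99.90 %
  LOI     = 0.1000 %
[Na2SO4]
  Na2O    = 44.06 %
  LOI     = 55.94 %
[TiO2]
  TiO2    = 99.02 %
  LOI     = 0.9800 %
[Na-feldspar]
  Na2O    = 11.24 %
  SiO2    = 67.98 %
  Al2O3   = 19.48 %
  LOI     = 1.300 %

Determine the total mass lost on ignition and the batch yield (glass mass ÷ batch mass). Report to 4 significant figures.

Every computation maintains full float precision all the way through — mid-chain values appear rounded to 4 significant digits on the page — every reported value takes exactly one rounding — derived quantities, including glass mass, the totals, ignition loss, the five compositions, the yield, are carried from the batch weights at 2145 g of glass in full precision as quoted within the problem or the answer.
Material-by-material LOI:
  sand: 1093 × 0.001900 = 2.077 g
  PbO: 258.4 × 0.001000 = 0.2584 g
  Na2SO4: 402.2 × 0.5594 = 225.0 g
  TiO2: 241.5 × 0.009800 = 2.367 g
  Na-feldspar: 384.1 × 0.01300 = 4.993 g
Total LOI = 234.7 g
Glass = batch − LOI = 2379 − 234.7 = 2145 g

LOI loss = 234.7 g; glass = 2145 g; yield = 90.14%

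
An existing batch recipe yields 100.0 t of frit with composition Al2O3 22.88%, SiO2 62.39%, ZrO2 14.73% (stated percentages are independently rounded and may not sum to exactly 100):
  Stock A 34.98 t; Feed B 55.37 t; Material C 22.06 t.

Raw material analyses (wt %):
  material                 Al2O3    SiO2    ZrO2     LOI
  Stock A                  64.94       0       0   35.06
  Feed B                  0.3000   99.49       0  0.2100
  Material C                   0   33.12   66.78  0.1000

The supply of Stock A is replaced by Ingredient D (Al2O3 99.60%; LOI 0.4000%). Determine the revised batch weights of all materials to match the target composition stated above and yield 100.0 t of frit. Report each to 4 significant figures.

Revised batch per 100.0 t frit:
  Ingredient D: 22.81 t
  Feed B: 55.37 t
  Material C: 22.06 t
Total batch = 100.2 t; LOI loss = 0.2296 t

The intermediate values are printed rounded to 4 significant figures within the worked lines; the whole derivation runs at full precision at all times — every reported number includes exactly one rounding; all derived quantities, which include the yield, ignition loss, glass mass, three oxide percentages, the totals, are re-derived at full precision, exactly as shown in problem or answer, using the weight values per 100.0 t of glass.
Oxide-by-oxide targets in 100.0 t frit:
  Al2O3: 22.88% × 100.0 = 22.88 t
  SiO2: 62.39% × 100.0 = 62.39 t
  ZrO2: 14.73% × 100.0 = 14.73 t
Balance tally, oxide-wise, on the weights just shown, under the basis named above (each sum matches its target mass within answer rounding):
  Al2O3: 22.81·0.9960 + 55.37·0.003000 = 22.88 t (target 22.88 t)
  SiO2: 55.37·0.9949 + 22.06·0.3312 = 62.39 t (target 62.39 t)
  ZrO2: 22.06·0.6678 = 14.73 t (target 14.73 t)
Auditing the glass mass value: batch Σ − ignition loss = 100.0 t (summing oxide targets gives 100.0 t; versus the stated basis of 100.0 t — deltas are rounding alone).
Summing the batch: Σ batch = 100.2 t; LOI loss = Σ batch·LOI = 0.2296 t; as yield: glass ÷ batch → 99.77%.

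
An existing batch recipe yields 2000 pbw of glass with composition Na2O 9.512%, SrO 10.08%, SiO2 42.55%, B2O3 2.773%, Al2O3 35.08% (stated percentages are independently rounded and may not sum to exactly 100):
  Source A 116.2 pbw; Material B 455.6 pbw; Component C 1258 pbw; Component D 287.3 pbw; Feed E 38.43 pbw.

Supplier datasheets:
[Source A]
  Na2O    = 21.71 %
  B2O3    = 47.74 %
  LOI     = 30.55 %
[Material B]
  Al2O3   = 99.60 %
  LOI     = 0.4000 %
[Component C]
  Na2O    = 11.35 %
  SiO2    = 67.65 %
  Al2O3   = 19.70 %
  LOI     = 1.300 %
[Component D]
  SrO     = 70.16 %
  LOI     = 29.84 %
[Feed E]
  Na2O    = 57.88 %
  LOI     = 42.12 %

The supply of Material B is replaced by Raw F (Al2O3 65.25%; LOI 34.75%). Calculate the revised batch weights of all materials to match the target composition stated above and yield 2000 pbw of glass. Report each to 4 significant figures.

All internal work maintains exact precision at all times. The intermediate values appear, rounded to 4 significant figures, within the worked lines — a single rounding completes each reported figure. Derived quantities, which include five oxide percentages, yield, totals, LOI, net glass mass, are carried at full float precision, as they appear in the problem or answer text, starting from the weights per 2000 pbw of glass.
Oxide-by-oxide targets in 2000 pbw glass:
  Na2O: 9.512% × 2000 = 190.2 pbw
  SrO: 10.08% × 2000 = 201.6 pbw
  SiO2: 42.55% × 2000 = 851.0 pbw
  B2O3: 2.773% × 2000 = 55.46 pbw
  Al2O3: 35.08% × 2000 = 701.6 pbw
A balance pass over the oxides, with the batch weights as given, at the basis given (oxide sums agree with the targets modulo rounding of the values):
  Na2O: 116.2·0.2171 + 1258·0.1135 + 38.43·0.5788 = 190.3 pbw (target 190.2 pbw)
  SrO: 287.3·0.7016 = 201.6 pbw (target 201.6 pbw)
  SiO2: 1258·0.6765 = 851.0 pbw (target 851.0 pbw)
  B2O3: 116.2·0.4774 = 55.47 pbw (target 55.46 pbw)
  Al2O3: 695.5·0.6525 + 1258·0.1970 = 701.6 pbw (target 701.6 pbw)
Glass-mass sanity pass: batch Σ − ignition loss = 2000 pbw (the Σ of target masses is 2000 pbw; with the basis standing at 2000 pbw — any gap is answer rounding).
Batch total: Σ batch = 2395 pbw; the LOI term Σ batch·LOI equals 395.5 pbw; yield = glass ÷ total batch = 83.49%.

Revised batch per 2000 pbw glass:
  Source A: 116.2 pbw
  Raw F: 695.5 pbw
  Component C: 1258 pbw
  Component D: 287.3 pbw
  Feed E: 38.43 pbw
Total batch = 2395 pbw; LOI loss = 395.5 pbw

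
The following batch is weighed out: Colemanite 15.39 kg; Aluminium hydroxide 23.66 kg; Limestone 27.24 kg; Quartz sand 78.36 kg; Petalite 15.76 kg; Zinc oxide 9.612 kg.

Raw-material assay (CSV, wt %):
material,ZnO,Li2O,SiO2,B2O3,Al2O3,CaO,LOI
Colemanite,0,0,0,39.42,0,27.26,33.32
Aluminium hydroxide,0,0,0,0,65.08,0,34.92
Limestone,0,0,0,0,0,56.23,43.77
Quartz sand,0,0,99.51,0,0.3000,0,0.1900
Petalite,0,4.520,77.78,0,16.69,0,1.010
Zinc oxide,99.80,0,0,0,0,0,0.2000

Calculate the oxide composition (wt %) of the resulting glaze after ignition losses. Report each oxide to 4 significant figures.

Each numeric step keeps full precision end to end; the intermediate values are rounded to four significant figures when quoted; each reported number takes exactly one rounding. Derived quantities are carried from the batch weights for 144.4 kg of glass in exact precision (yield, totals, LOI, glass mass, six oxide percentages) as given in either problem or answer.
Delivered oxide masses:
  ZnO: 9.612·0.9980 = 9.593 kg
  Li2O: 15.76·0.04520 = 0.7124 kg
  SiO2: 78.36·0.9951 + 15.76·0.7778 = 90.23 kg
  B2O3: 15.39·0.3942 = 6.067 kg
  Al2O3: 23.66·0.6508 + 78.36·0.003000 + 15.76·0.1669 = 18.26 kg
  CaO: 15.39·0.2726 + 27.24·0.5623 = 19.51 kg
LOI: 15.39·0.3332 + 23.66·0.3492 + 27.24·0.4377 + 78.36·0.001900 + 15.76·0.01010 + 9.612·0.002000 = 25.64 kg
The glass mass, total less LOI, = 170.0 − 25.64 = 144.4 kg (matching Σ of the oxides)
wt % = 100 × oxide mass / glass mass

Glass mass = 144.4 kg (batch 170.0 − LOI 25.64).
Composition: ZnO 6.644%, Li2O 0.4934%, SiO2 62.50%, B2O3 4.202%, Al2O3 12.65%, CaO 13.51%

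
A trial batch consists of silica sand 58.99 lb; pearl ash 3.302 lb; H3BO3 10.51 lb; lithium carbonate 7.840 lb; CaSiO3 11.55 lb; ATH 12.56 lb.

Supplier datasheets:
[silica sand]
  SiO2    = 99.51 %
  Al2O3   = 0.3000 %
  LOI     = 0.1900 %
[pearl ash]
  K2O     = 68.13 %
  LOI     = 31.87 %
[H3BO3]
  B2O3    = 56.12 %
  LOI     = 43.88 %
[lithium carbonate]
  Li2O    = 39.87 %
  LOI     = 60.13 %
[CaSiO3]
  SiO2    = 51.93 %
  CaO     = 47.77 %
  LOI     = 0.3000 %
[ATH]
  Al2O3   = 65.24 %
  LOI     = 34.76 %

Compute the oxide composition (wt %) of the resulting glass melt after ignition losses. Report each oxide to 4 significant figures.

Each numeric step keeps exact precision at all times. In-progress results are displayed rounded to 4 significant figures within the worked lines — exactly one rounding goes into every reported result. The derived quantities, including LOI, totals, six oxide percentages, glass mass, yield, are recomputed using the weight values per 89.86 lb of glass in full float precision as written in the problem or the answer.
Oxide-by-oxide delivered mass:
  SiO2: 58.99·0.9951 + 11.55·0.5193 = 64.70 lb
  Li2O: 7.840·0.3987 = 3.126 lb
  Al2O3: 58.99·0.003000 + 12.56·0.6524 = 8.371 lb
  CaO: 11.55·0.4777 = 5.517 lb
  B2O3: 10.51·0.5612 = 5.898 lb
  K2O: 3.302·0.6813 = 2.250 lb
LOI: 58.99·0.001900 + 3.302·0.3187 + 10.51·0.4388 + 7.840·0.6013 + 11.55·0.003000 + 12.56·0.3476 = 14.89 lb
Resulting glass, batch − LOI: 104.8 − 14.89 = 89.86 lb (= Σ oxide masses)
wt %: oxide over glass, times 100

Glass mass = 89.86 lb (batch 104.8 − LOI 14.89).
Composition: SiO2 72.00%, Li2O 3.478%, Al2O3 9.316%, CaO 6.140%, B2O3 6.564%, K2O 2.503%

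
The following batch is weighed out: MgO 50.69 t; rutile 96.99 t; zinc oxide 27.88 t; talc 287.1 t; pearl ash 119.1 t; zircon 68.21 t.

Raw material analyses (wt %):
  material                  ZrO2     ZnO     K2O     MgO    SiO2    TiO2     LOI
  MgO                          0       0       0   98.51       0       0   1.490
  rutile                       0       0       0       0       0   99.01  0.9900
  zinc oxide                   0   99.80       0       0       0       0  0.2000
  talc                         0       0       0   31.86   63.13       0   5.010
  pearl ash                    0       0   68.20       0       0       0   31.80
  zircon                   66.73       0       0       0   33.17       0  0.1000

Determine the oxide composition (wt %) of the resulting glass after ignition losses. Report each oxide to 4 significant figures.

Glass mass = 595.9 t (batch 650.0 − LOI 54.10).
Composition: ZrO2 7.639%, ZnO 4.669%, K2O 13.63%, MgO 23.73%, SiO2 34.21%, TiO2 16.12%

Values along the way are displayed, rounded to four significant digits, at each printed step — every computation carries exact precision through every step. Every reported number undergoes a single rounding. All derived quantities, including yield, the six compositions, ignition loss, totals, net glass mass, are re-derived using the weight values on 595.9 t of glass at full float precision, exactly as printed in the problem or answer text.
Per-oxide mass from batch:
  ZrO2: 68.21·0.6673 = 45.52 t
  ZnO: 27.88·0.9980 = 27.82 t
  K2O: 119.1·0.6820 = 81.23 t
  MgO: 50.69·0.9851 + 287.1·0.3186 = 141.4 t
  SiO2: 287.1·0.6313 + 68.21·0.3317 = 203.9 t
  TiO2: 96.99·0.9901 = 96.03 t
LOI: 50.69·0.01490 + 96.99·0.009900 + 27.88·0.002000 + 287.1·0.05010 + 119.1·0.3180 + 68.21·0.001000 = 54.10 t
The glass mass, total less LOI, = 650.0 − 54.10 = 595.9 t (equal to the oxide-mass sum)
wt %: oxide over glass, times 100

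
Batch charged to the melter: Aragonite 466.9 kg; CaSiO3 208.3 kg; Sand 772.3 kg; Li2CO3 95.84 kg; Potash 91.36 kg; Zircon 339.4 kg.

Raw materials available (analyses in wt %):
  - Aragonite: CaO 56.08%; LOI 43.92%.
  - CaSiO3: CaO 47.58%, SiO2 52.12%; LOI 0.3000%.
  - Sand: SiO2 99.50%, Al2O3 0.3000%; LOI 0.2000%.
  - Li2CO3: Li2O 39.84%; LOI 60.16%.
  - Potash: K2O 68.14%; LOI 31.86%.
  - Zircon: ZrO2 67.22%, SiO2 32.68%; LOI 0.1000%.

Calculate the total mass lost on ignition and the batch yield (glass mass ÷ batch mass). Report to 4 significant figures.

LOI loss = 294.3 kg; glass = 1680 kg; yield = 85.09%

Intermediates appear rounded to four significant digits within the worked lines; all internal work maintains full precision at each step — each reported value takes a single rounding — the derived quantities (totals, yield, LOI, six oxide percentages, glass mass) are recomputed from the weighed amounts for 1680 kg of glass in full float precision, exactly as shown in question or answer.
Each material's LOI contribution:
  Aragonite: 466.9 × 0.4392 = 205.1 kg
  CaSiO3: 208.3 × 0.003000 = 0.6249 kg
  Sand: 772.3 × 0.002000 = 1.545 kg
  Li2CO3: 95.84 × 0.6016 = 57.66 kg
  Potash: 91.36 × 0.3186 = 29.11 kg
  Zircon: 339.4 × 0.001000 = 0.3394 kg
Total LOI = 294.3 kg
Glass = batch − LOI = 1974 − 294.3 = 1680 kg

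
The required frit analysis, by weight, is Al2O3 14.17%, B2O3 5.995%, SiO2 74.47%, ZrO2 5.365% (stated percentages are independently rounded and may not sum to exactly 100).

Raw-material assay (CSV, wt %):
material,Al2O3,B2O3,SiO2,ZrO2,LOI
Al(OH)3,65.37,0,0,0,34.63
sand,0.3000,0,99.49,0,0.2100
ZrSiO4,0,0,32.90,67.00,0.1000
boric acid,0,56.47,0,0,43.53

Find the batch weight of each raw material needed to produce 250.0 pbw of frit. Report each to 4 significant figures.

The working math carries full float precision in all steps — working values are rounded to 4 significant figures when quoted — every reported result carries a single rounding — the derived quantities (yield, LOI, the four compositions, net glass mass, the totals) are carried at full precision starting from the weights at 250.0 pbw of glass as given in question or answer.
Per-oxide target masses for 250.0 pbw frit:
  Al2O3: 14.17% × 250.0 = 35.42 pbw
  B2O3: 5.995% × 250.0 = 14.99 pbw
  SiO2: 74.47% × 250.0 = 186.2 pbw
  ZrO2: 5.365% × 250.0 = 13.41 pbw
Oxide-by-oxide audit applying the batch weights above, under the basis named above (every target is met by its sum inside rounding margins):
  Al2O3: 53.36·0.6537 + 180.5·0.003000 = 35.42 pbw (target 35.42 pbw)
  B2O3: 26.54·0.5647 = 14.99 pbw (target 14.99 pbw)
  SiO2: 180.5·0.9949 + 20.02·0.3290 = 186.2 pbw (target 186.2 pbw)
  ZrO2: 20.02·0.6700 = 13.41 pbw (target 13.41 pbw)
The glass-mass cross-check: Σ batch − LOI loss = 250.0 pbw (oxide target masses add up to 250.0 pbw; with the basis standing at 250.0 pbw — a pure rounding effect).
Batch total: Σ batch = 280.4 pbw; the LOI term Σ batch·LOI equals 30.43 pbw; yield = glass ÷ total batch = 89.15%.

Batch per 250.0 pbw frit:
  Al(OH)3: 53.36 pbw
  sand: 180.5 pbw
  ZrSiO4: 20.02 pbw
  boric acid: 26.54 pbw
Total batch = 280.4 pbw; LOI loss = 30.43 pbw; yield = 89.15%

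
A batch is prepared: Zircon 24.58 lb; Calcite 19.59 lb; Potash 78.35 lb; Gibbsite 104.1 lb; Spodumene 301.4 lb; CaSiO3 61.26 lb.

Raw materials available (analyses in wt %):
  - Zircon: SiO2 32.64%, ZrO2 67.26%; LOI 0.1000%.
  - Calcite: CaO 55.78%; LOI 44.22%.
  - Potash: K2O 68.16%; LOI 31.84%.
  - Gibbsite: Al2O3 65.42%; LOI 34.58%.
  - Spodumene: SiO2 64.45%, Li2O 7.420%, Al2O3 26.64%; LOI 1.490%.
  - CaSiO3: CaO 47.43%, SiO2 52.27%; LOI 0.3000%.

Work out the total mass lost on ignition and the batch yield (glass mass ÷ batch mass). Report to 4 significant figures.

Each numeric step maintains full float precision through the solve; rounding to 4 significant figures applies to every intermediate as printed. Each reported figure is rounded only once — all derived quantities, including net glass mass, the totals, the six compositions, the yield, LOI, are re-derived starting from the weights at 515.0 lb of glass at full float precision as set out in question or answer.
Ignition loss by material:
  Zircon: 24.58 × 0.001000 = 0.02458 lb
  Calcite: 19.59 × 0.4422 = 8.663 lb
  Potash: 78.35 × 0.3184 = 24.95 lb
  Gibbsite: 104.1 × 0.3458 = 36.00 lb
  Spodumene: 301.4 × 0.01490 = 4.491 lb
  CaSiO3: 61.26 × 0.003000 = 0.1838 lb
Total LOI = 74.31 lb
Glass = batch − LOI = 589.3 − 74.31 = 515.0 lb

LOI loss = 74.31 lb; glass = 515.0 lb; yield = 87.39%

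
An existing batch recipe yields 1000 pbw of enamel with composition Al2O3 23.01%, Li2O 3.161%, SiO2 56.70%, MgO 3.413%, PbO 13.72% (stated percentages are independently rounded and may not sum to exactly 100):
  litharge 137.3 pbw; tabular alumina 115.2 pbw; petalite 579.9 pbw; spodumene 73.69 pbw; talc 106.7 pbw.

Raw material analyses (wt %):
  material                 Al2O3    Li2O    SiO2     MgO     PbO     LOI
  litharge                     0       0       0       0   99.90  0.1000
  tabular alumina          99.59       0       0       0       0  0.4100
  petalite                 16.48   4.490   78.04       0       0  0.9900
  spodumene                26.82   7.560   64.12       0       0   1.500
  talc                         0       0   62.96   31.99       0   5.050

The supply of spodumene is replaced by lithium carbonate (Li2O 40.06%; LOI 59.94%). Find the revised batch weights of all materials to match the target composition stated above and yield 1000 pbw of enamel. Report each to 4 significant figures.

Intermediates appear (rounded to four significant digits) at each printed step; all internal work carries exact precision from start to finish; a single rounding completes every reported number — all derived quantities are computed using the weight values on 1000 pbw of glass in full float precision (glass mass, LOI, the yield, five oxide percentages, totals) as given in question or answer.
Oxide mass targets, per 1000 pbw enamel:
  Al2O3: 23.01% × 1000 = 230.1 pbw
  Li2O: 3.161% × 1000 = 31.61 pbw
  SiO2: 56.70% × 1000 = 567.0 pbw
  MgO: 3.413% × 1000 = 34.13 pbw
  PbO: 13.72% × 1000 = 137.2 pbw
Balance tally, oxide-wise, given the weights on record, at the basis given (sum by sum, the targets are met exact up to rounding of places):
  Al2O3: 125.1·0.9959 + 640.5·0.1648 = 230.1 pbw (target 230.1 pbw)
  Li2O: 640.5·0.04490 + 7.121·0.4006 = 31.61 pbw (target 31.61 pbw)
  SiO2: 640.5·0.7804 + 106.7·0.6296 = 567.0 pbw (target 567.0 pbw)
  MgO: 106.7·0.3199 = 34.13 pbw (target 34.13 pbw)
  PbO: 137.3·0.9990 = 137.2 pbw (target 137.2 pbw)
Consistency of the glass mass: the batch minus its LOI: 1000 pbw (oxide target masses add up to 1000 pbw; against the stated basis, 1000 pbw — a pure rounding effect).
Total batch = Σ batch = 1017 pbw; LOI loss = Σ batch·LOI = 16.65 pbw; yield = glass ÷ total batch = 98.36%.

Revised batch per 1000 pbw enamel:
  litharge: 137.3 pbw
  tabular alumina: 125.1 pbw
  petalite: 640.5 pbw
  lithium carbonate: 7.121 pbw
  talc: 106.7 pbw
Total batch = 1017 pbw; LOI loss = 16.65 pbw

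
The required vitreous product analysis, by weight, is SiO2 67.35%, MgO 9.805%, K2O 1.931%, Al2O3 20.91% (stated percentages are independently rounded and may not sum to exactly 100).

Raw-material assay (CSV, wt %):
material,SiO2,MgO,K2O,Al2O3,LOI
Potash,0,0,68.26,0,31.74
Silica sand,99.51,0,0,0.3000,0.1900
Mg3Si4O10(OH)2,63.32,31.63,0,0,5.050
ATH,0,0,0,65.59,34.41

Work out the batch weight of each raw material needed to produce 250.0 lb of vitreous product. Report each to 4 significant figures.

Rounding to 4 significant figures applies to each intermediate as printed — every computation maintains full precision throughout. Each reported figure carries a single rounding; derived quantities are re-derived from the batch weights at 250.0 lb of glass in exact precision (four oxide percentages, net glass mass, yield, the totals, LOI) as they appear in either problem or answer.
The oxide mass targets at 250.0 lb vitreous product:
  SiO2: 67.35% × 250.0 = 168.4 lb
  MgO: 9.805% × 250.0 = 24.51 lb
  K2O: 1.931% × 250.0 = 4.828 lb
  Al2O3: 20.91% × 250.0 = 52.28 lb
Verifying the oxide balance given the weights on record, under the basis named above (target by target, the sums agree inside rounding margins):
  SiO2: 119.9·0.9951 + 77.50·0.6332 = 168.4 lb (target 168.4 lb)
  MgO: 77.50·0.3163 = 24.51 lb (target 24.51 lb)
  K2O: 7.072·0.6826 = 4.827 lb (target 4.828 lb)
  Al2O3: 119.9·0.003000 + 79.15·0.6559 = 52.27 lb (target 52.28 lb)
Glass-mass sanity pass: the batch minus its LOI: 250.0 lb (the Σ of target masses is 250.0 lb; basis as stated: 250.0 lb — differing by rounding only).
Summing the batch: Σ batch = 283.6 lb; Σ batch·LOI gives LOI loss = 33.62 lb; yield = glass ÷ total batch = 88.15%.

Batch per 250.0 lb vitreous product:
  Potash: 7.072 lb
  Silica sand: 119.9 lb
  Mg3Si4O10(OH)2: 77.50 lb
  ATH: 79.15 lb
Total batch = 283.6 lb; LOI loss = 33.62 lb; yield = 88.15%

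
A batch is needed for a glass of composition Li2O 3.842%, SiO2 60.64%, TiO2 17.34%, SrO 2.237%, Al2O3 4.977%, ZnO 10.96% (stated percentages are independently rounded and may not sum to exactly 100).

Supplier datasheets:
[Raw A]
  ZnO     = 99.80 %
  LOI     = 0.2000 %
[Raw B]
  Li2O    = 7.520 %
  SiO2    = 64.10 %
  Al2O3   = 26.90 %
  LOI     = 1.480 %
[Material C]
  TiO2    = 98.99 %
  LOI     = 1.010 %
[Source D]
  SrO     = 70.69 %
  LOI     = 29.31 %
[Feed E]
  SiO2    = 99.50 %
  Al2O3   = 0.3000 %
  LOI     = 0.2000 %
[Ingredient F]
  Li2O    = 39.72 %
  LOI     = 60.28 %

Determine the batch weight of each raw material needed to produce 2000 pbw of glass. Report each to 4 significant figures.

All arithmetic keeps full float precision at each step — the intermediate values are printed, with 4-significant-digit rounding, as written; each reported figure takes a single rounding; derived quantities (LOI, the yield, totals, net glass mass, the six compositions) are computed from the weighed amounts on 2000 pbw of glass in full precision as written in question or answer.
Per-oxide target masses for 2000 pbw glass:
  Li2O: 3.842% × 2000 = 76.84 pbw
  SiO2: 60.64% × 2000 = 1213 pbw
  TiO2: 17.34% × 2000 = 346.8 pbw
  SrO: 2.237% × 2000 = 44.74 pbw
  Al2O3: 4.977% × 2000 = 99.54 pbw
  ZnO: 10.96% × 2000 = 219.2 pbw
Balance tally, oxide-wise, on the weights just shown, for the quoted basis mass (every target is met by its sum given rounding of the digits):
  Li2O: 359.0·0.07520 + 125.5·0.3972 = 76.85 pbw (target 76.84 pbw)
  SiO2: 359.0·0.6410 + 987.6·0.9950 = 1213 pbw (target 1213 pbw)
  TiO2: 350.3·0.9899 = 346.8 pbw (target 346.8 pbw)
  SrO: 63.29·0.7069 = 44.74 pbw (target 44.74 pbw)
  Al2O3: 359.0·0.2690 + 987.6·0.003000 = 99.53 pbw (target 99.54 pbw)
  ZnO: 219.6·0.9980 = 219.2 pbw (target 219.2 pbw)
Glass-mass closure: batch total minus LOI = 2000 pbw (the targets, summed, come to 2000 pbw; stated basis 2000 pbw — any gap is answer rounding).
Summing the batch: Σ batch = 2105 pbw; the LOI term Σ batch·LOI equals 105.5 pbw; glass ÷ batch gives a yield of 94.99%.

Batch per 2000 pbw glass:
  Raw A: 219.6 pbw
  Raw B: 359.0 pbw
  Material C: 350.3 pbw
  Source D: 63.29 pbw
  Feed E: 987.6 pbw
  Ingredient F: 125.5 pbw
Total batch = 2105 pbw; LOI loss = 105.5 pbw; yield = 94.99%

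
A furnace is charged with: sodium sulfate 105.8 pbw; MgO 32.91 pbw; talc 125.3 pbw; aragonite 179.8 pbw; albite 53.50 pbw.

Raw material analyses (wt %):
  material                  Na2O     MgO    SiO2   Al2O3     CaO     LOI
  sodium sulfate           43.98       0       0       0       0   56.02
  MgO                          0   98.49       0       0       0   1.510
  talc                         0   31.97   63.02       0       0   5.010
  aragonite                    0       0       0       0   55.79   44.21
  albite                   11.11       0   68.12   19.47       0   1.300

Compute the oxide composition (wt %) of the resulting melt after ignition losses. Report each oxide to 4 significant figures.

The working math carries full precision end to end. Working values are shown (rounded to 4 significant digits) in the working. Each reported value receives exactly one rounding; all derived quantities, which include yield, five oxide percentages, totals, glass mass, ignition loss, are rebuilt in full float precision, exactly as printed in the problem or the answer, starting from the weights at 351.1 pbw of glass.
Oxide-by-oxide delivered mass:
  Na2O: 105.8·0.4398 + 53.50·0.1111 = 52.47 pbw
  MgO: 32.91·0.9849 + 125.3·0.3197 = 72.47 pbw
  SiO2: 125.3·0.6302 + 53.50·0.6812 = 115.4 pbw
  Al2O3: 53.50·0.1947 = 10.42 pbw
  CaO: 179.8·0.5579 = 100.3 pbw
LOI: 105.8·0.5602 + 32.91·0.01510 + 125.3·0.05010 + 179.8·0.4421 + 53.50·0.01300 = 146.2 pbw
batch − LOI leaves glass = 497.3 − 146.2 = 351.1 pbw (equal to the oxide-mass sum)
percent share: oxide ÷ glass, ×100

Glass mass = 351.1 pbw (batch 497.3 − LOI 146.2).
Composition: Na2O 14.95%, MgO 20.64%, SiO2 32.87%, Al2O3 2.967%, CaO 28.57%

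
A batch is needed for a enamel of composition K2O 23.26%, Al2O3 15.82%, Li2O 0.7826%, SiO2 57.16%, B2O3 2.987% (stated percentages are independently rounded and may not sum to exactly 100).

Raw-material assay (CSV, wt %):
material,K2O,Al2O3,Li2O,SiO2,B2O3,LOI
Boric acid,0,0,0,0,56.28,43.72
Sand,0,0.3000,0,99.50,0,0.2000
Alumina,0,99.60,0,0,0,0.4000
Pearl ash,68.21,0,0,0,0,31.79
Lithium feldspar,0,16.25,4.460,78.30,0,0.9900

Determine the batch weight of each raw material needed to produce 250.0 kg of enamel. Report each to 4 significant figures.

Batch per 250.0 kg enamel:
  Boric acid: 13.27 kg
  Sand: 109.1 kg
  Alumina: 32.22 kg
  Pearl ash: 85.25 kg
  Lithium feldspar: 43.87 kg
Total batch = 283.7 kg; LOI loss = 33.68 kg; yield = 88.13%

The whole derivation holds full float precision at all times; the intermediate values are displayed with 4-significant-digit rounding as written; a single rounding produces every reported figure — all derived quantities (five oxide percentages, net glass mass, ignition loss, the totals, the yield) are carried in exact precision using the weight values at 250.0 kg of glass exactly as printed in the problem or answer text.
The oxide mass targets at 250.0 kg enamel:
  K2O: 23.26% × 250.0 = 58.15 kg
  Al2O3: 15.82% × 250.0 = 39.55 kg
  Li2O: 0.7826% × 250.0 = 1.956 kg
  SiO2: 57.16% × 250.0 = 142.9 kg
  B2O3: 2.987% × 250.0 = 7.468 kg
A balance pass over the oxides, given the weights on record, per the basis as stated (target by target, the sums agree net of answer rounding effects):
  K2O: 85.25·0.6821 = 58.15 kg (target 58.15 kg)
  Al2O3: 109.1·0.003000 + 32.22·0.9960 + 43.87·0.1625 = 39.55 kg (target 39.55 kg)
  Li2O: 43.87·0.04460 = 1.957 kg (target 1.956 kg)
  SiO2: 109.1·0.9950 + 43.87·0.7830 = 142.9 kg (target 142.9 kg)
  B2O3: 13.27·0.5628 = 7.468 kg (target 7.468 kg)
Mass balance on the glass: net batch after ignition = 250.0 kg (summing oxide targets gives 250.0 kg; the stated basis being 250.0 kg — any gap is answer rounding).
Summing the batch: Σ batch = 283.7 kg; LOI removed, Σ of batch·LOI: 33.68 kg; glass ÷ batch gives a yield of 88.13%.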